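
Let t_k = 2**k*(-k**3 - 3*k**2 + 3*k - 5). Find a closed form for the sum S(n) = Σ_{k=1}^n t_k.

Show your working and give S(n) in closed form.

S(n) = -2*2**n*n**3 - 8*2**n + 8

Compute t_(k+1)/t_k: get 2*(k**3 + 6*k**2 + 6*k + 6)/(k**3 + 3*k**2 - 3*k + 5).
Gosper form: A/B · C(k+1)/C(k) with A=2, B=1, C=k**3 + 3*k**2 - 3*k + 5.
Solve (2)·f(k+1) − (1)·f(k) = k**3 + 3*k**2 - 3*k + 5.
deg f ≤ 3 (via 0,0,3).
Match coefficients ⇒ f(k) = k**3 - 3*k**2 + 3*k + 3.
Get s_k = R·t_k = 2**k*(-k**3 + 3*k**2 - 3*k - 3) with R(k) = B(k−1)f(k)/C(k) = (k**3 - 3*k**2 + 3*k + 3)/(k**3 + 3*k**2 - 3*k + 5).
s_(k+1) − s_k = 2**k*(-k**3 - 3*k**2 + 3*k - 5) = t_k.
Σ_(k=1)^n t_k = s_(n+1) − s_(1) = (2**(n + 1)*(-n**3 - 4)) − (-8), i.e. -2*2**n*n**3 - 8*2**n + 8.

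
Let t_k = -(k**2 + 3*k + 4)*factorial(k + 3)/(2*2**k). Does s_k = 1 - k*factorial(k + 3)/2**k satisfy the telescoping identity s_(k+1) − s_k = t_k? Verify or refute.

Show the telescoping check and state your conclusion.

Valid — Δs_k = t_k.

s_(k+1) = -2**(-k - 1)*(k + 1)*factorial(k + 4) + 1
s_(k+1) − s_k = -(k**2 + 3*k + 4)*factorial(k + 3)/(2*2**k)
(s_(k+1) − s_k) − t_k = 0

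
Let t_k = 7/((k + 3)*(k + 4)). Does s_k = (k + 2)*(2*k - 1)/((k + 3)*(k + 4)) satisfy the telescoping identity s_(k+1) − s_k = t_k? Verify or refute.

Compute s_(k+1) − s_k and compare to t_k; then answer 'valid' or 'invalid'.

Invalid: residual 4*(k - 4)/(k**3 + 12*k**2 + 47*k + 60) ≠ 0.

s_(k+1) = (k + 3)*(2*k + 1)/((k + 4)*(k + 5))
s_(k+1) − s_k = (11*k + 19)/(k**3 + 12*k**2 + 47*k + 60)
(s_(k+1) − s_k) − t_k = 4*(k - 4)/(k**3 + 12*k**2 + 47*k + 60)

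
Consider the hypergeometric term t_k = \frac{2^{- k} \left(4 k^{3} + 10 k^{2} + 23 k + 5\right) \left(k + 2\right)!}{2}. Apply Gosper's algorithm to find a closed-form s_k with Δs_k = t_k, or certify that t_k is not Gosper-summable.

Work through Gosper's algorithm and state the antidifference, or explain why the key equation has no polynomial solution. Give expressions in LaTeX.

Ratio r(k) = (4*k**4 + 34*k**3 + 121*k**2 + 207*k + 126)/(2*(4*k**3 + 10*k**2 + 23*k + 5)).
A = k/2 + 3/2, B = 1, C = k**3 + 5*k**2/2 + 23*k/4 + 5/4.
f must satisfy (k/2 + 3/2)·f(k+1) − (1)·f(k) = k**3 + 5*k**2/2 + 23*k/4 + 5/4.
Degrees (1,0,3) ⇒ d ≤ 2.
Solving with deg f ≤ 2: f(k) = (4*k**2 - 2*k - 1)/2.
So s_k = (B(k−1)f/C)·t_k = (2*(4*k**2 - 2*k - 1)/(4*k**3 + 10*k**2 + 23*k + 5))·t_k = (4*k**2 - 2*k - 1)*factorial(k + 2)/2**k.
Check: Δs_k = (4*k**3 + 10*k**2 + 23*k + 5)*factorial(k + 2)/(2*2**k). ✓

s_k = 2^{- k} \left(4 k^{2} - 2 k - 1\right) \left(k + 2\right)!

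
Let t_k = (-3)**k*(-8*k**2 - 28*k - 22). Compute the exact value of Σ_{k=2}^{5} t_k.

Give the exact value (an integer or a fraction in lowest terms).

Σ = 70560

Compute t_(k+1)/t_k: get 3*(-4*k**2 - 22*k - 29)/(4*k**2 + 14*k + 11).
Take A(k)=-3, B(k)=1, C(k)=k**2 + 7*k/2 + 11/4.
f must satisfy (-3)·f(k+1) − (1)·f(k) = k**2 + 7*k/2 + 11/4.
deg f ≤ 2 (via 0,0,2).
A polynomial solution: f(k) = -(2*k**2 + 4*k + 1)/8.
Then R = B(k−1)f/C = -(2*k**2 + 4*k + 1)/(2*(4*k**2 + 14*k + 11)), so s_k = R(k)·t_k = (-3)**k*(2*k**2 + 4*k + 1).
s_(k+1) − s_k = (-3)**k*(-8*k**2 - 28*k - 22) = t_k.
Σ_(k=2)^(5) t_k = s_(6) − s_(2) = 70713 − (153) = 70560.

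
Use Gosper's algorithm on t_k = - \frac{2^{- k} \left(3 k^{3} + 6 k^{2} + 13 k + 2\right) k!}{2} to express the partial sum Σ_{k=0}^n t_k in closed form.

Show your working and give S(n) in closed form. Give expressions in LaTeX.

S(n) = 2^{- n - 1} \left(2^{n + 3} - 3 n^{3} n! - 12 n^{2} n! - 19 n n! - 10 n!\right)

Compute t_(k+1)/t_k: get (3*k**4 + 18*k**3 + 49*k**2 + 58*k + 24)/(2*(3*k**3 + 6*k**2 + 13*k + 2)).
A = k/2 + 1/2, B = 1, C = k**3 + 2*k**2 + 13*k/3 + 2/3.
Key eq: (k/2 + 1/2)·f(k+1) = (1)·f(k) + (k**3 + 2*k**2 + 13*k/3 + 2/3).
Degrees (1,0,3) ⇒ d ≤ 2.
Match coefficients ⇒ f(k) = 2*(3*k**2 + 3*k + 4)/3.
R(k) = B(k−1)·f(k)/C(k) = 2*(3*k**2 + 3*k + 4)/(3*k**3 + 6*k**2 + 13*k + 2); s_k = R·t_k = -(3*k**2 + 3*k + 4)*factorial(k)/2**k.
Check: Δs_k = -(3*k**3 + 6*k**2 + 13*k + 2)*factorial(k)/(2*2**k). ✓
Σ_(k=0)^n t_k = s_(n+1) − s_(0) = (-2**(-n - 1)*(3*n**2 + 9*n + 10)*factorial(n + 1)) − (-4), i.e. 2**(-n - 1)*(2**(n + 3) - 3*n**3*factorial(n) - 12*n**2*factorial(n) - 19*n*factorial(n) - 10*factorial(n)).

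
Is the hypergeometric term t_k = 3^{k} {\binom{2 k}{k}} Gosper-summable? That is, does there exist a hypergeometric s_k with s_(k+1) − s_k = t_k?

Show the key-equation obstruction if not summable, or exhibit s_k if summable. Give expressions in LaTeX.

Ratio r(k) = 6*(2*k + 1)/(k + 1).
A = 12*k + 6, B = k + 1, C = 1.
Need (12*k + 6)·f(k+1) − (k)·f(k) = 1.
Degrees (1,1,0) ⇒ d ≤ -1.
Negative degree bound (-1): no f exists, t_k not Gosper-summable.

No. Not Gosper-summable.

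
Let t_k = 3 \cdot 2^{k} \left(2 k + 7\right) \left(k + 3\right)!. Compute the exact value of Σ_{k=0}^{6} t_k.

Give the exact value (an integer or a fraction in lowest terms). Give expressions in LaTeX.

r(k) = 2*(k + 4)*(2*k + 9)/(2*k + 7) after simplifying.
Factor: A=2*k + 8; B=1; C=k + 7/2.
Need (2*k + 8)·f(k+1) − (1)·f(k) = k + 7/2.
From deg A=1, deg B=0, deg C=1: d=0.
A polynomial solution: f(k) = 1/2.
R(k) = B(k−1)·f(k)/C(k) = 1/(2*k + 7); s_k = R·t_k = 3*2**k*factorial(k + 3).
Check: Δs_k = 3*2**k*(2*k + 7)*factorial(k + 3). ✓
Evaluate s at k=7 and k=0: 1393459200 and 18; difference 1393459182.

Σ = 1393459182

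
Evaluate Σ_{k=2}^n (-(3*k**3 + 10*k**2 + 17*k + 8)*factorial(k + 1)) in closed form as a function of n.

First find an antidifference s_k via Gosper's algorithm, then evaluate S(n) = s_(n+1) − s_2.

S(n) = -3*n**4*factorial(n) - 16*n**3*factorial(n) - 31*n**2*factorial(n) - 26*n*factorial(n) - 8*factorial(n) + 84

The ratio is (3*k**4 + 25*k**3 + 84*k**2 + 130*k + 76)/(3*k**3 + 10*k**2 + 17*k + 8).
Take A(k)=k + 2, B(k)=1, C(k)=k**3 + 10*k**2/3 + 17*k/3 + 8/3.
Solve (k + 2)·f(k+1) − (1)·f(k) = k**3 + 10*k**2/3 + 17*k/3 + 8/3.
d = 2 from the (1,0,3) case.
Solving with deg f ≤ 2: f(k) = k*(3*k + 1)/3.
So s_k = (B(k−1)f/C)·t_k = (k*(3*k + 1)/(3*k**3 + 10*k**2 + 17*k + 8))·t_k = -k*(3*k + 1)*factorial(k + 1).
Δs = -(3*k**3 + 10*k**2 + 17*k + 8)*factorial(k + 1), as required.
Telescope: S(n) = s_(n+1) − s_(2) = -(n + 1)*(3*n + 4)*factorial(n + 2) − (-84) = -3*n**4*factorial(n) - 16*n**3*factorial(n) - 31*n**2*factorial(n) - 26*n*factorial(n) - 8*factorial(n) + 84.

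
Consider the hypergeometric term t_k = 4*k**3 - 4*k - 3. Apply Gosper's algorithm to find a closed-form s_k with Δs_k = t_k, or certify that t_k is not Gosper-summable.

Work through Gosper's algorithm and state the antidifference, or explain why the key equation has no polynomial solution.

Ratio r(k) = (4*k - 4*(k + 1)**3 + 7)/(-4*k**3 + 4*k + 3).
Gosper form: A/B · C(k+1)/C(k) with A=1, B=1, C=k**3 - k - 3/4.
Solve (1)·f(k+1) − (1)·f(k) = k**3 - k - 3/4.
Degrees (0,0,3) ⇒ d ≤ 4.
Solving with deg f ≤ 4: f(k) = k*(k**3 - 2*k**2 - k - 1)/4.
So s_k = (B(k−1)f/C)·t_k = (k*(k**3 - 2*k**2 - k - 1)/(4*k**3 - 4*k - 3))·t_k = k*(k**3 - 2*k**2 - k - 1).
s_(k+1) − s_k = 4*k**3 - 4*k - 3 = t_k.

s_k = k*(k**3 - 2*k**2 - k - 1)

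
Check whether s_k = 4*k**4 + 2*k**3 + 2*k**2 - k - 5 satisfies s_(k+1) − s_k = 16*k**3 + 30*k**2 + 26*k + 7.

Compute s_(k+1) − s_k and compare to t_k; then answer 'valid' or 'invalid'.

valid (s_(k+1) − s_k reduces to t_k)

s_(k+1) = 4*k**4 + 18*k**3 + 32*k**2 + 25*k + 2
s_(k+1) − s_k = 16*k**3 + 30*k**2 + 26*k + 7
(s_(k+1) − s_k) − t_k = 0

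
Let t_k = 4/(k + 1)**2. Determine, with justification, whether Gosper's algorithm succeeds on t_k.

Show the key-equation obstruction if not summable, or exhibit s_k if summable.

No; the coefficient equations for f are inconsistent.

t_(k+1)/t_k = (k + 1)**2/(k + 2)**2.
Factor: A=k**2 + 2*k + 1; B=k**2 + 4*k + 4; C=1.
Solve (k**2 + 2*k + 1)·f(k+1) − (k**2 + 2*k + 1)·f(k) = 1.
Degrees (2,2,0) ⇒ d ≤ 0.
Generic f = c0 gives residual -1; -1 = 0 cannot hold, so t_k is not Gosper-summable.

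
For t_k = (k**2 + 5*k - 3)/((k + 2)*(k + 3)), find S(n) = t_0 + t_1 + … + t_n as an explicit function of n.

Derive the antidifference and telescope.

r(k) = (k + 2)*(5*k + (k + 1)**2 + 2)/((k + 4)*(k**2 + 5*k - 3)) after simplifying.
So A=k + 2 and B=k + 4, with C=k**2 + 5*k - 3.
Need (k + 2)·f(k+1) − (k + 3)·f(k) = k**2 + 5*k - 3.
deg f ≤ 2 (via 1,1,2).
Match coefficients ⇒ f(k) = k*(2*k - 5)/2.
R(k) = B(k−1)·f(k)/C(k) = k*(k + 3)*(2*k - 5)/(2*(k**2 + 5*k - 3)); s_k = R·t_k = k*(2*k - 5)/(2*(k + 2)).
Check: Δs_k = (k**2 + 5*k - 3)/(k**2 + 5*k + 6). ✓
Telescope: S(n) = s_(n+1) − s_(0) = (2*n**2 - n - 3)/(2*(n + 3)) − (0) = (2*n**2 - n - 3)/(2*(n + 3)).

S(n) = (2*n**2 - n - 3)/(2*(n + 3))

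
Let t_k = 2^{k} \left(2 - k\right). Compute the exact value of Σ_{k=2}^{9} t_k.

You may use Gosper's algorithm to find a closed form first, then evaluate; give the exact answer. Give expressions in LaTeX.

Σ = -6152

Step 1: r(k) = 2*(k - 1)/(k - 2).
So A=2 and B=1, with C=k - 2.
f must satisfy (2)·f(k+1) − (1)·f(k) = k - 2.
Degrees (0,0,1) ⇒ d ≤ 1.
Coefficient equations give f(k) = k - 4.
So s_k = (B(k−1)f/C)·t_k = ((k - 4)/(k - 2))·t_k = 2**k*(4 - k).
Δs = 2**k*(2 - k), as required.
Sum = s_(10) − s_(2); s_(10) = -6144, s_(2) = 8 ⇒ -6152.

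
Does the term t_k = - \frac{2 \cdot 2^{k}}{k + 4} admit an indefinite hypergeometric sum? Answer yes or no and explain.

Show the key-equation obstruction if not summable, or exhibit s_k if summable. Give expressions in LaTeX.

t_(k+1)/t_k = 2*(k + 4)/(k + 5).
So A=2*k + 8 and B=k + 5, with C=1.
Solve (2*k + 8)·f(k+1) − (k + 4)·f(k) = 1.
d = -1 from the (1,1,0) case.
Negative degree bound (-1): no f exists, t_k not Gosper-summable.

No — negative degree bound, so no certificate f.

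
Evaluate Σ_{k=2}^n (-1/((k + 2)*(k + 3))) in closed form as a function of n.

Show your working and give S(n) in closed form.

S(n) = (1 - n)/(4*(n + 3))

Compute t_(k+1)/t_k: get (k + 2)/(k + 4).
Normal form (A,B,C) = (k + 2, k + 4, 1).
Need (k + 2)·f(k+1) − (k + 3)·f(k) = 1.
d = 1 from the (1,1,0) case.
Coefficient equations give f(k) = k/2.
So s_k = (B(k−1)f/C)·t_k = (k*(k + 3)/2)·t_k = -k/(2*k + 4).
Verify: -1/(k**2 + 5*k + 6) matches t_k.
Telescope: S(n) = s_(n+1) − s_(2) = (-n - 1)/(2*(n + 3)) − (-1/4) = (1 - n)/(4*(n + 3)).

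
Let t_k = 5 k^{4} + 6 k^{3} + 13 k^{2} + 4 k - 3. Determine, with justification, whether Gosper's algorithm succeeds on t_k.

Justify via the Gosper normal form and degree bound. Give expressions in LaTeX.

Yes. s_k = k \left(k^{4} - k^{3} + 3 k^{2} - 3 k - 3\right).

The ratio is (5*k**4 + 26*k**3 + 61*k**2 + 68*k + 25)/(5*k**4 + 6*k**3 + 13*k**2 + 4*k - 3).
Normal form (A,B,C) = (1, 1, k**4 + 6*k**3/5 + 13*k**2/5 + 4*k/5 - 3/5).
f must satisfy (1)·f(k+1) − (1)·f(k) = k**4 + 6*k**3/5 + 13*k**2/5 + 4*k/5 - 3/5.
From deg A=0, deg B=0, deg C=4: d=5.
Match coefficients ⇒ f(k) = k*(k**4 - k**3 + 3*k**2 - 3*k - 3)/5.
R(k) = B(k−1)·f(k)/C(k) = k*(k**4 - k**3 + 3*k**2 - 3*k - 3)/(5*k**4 + 6*k**3 + 13*k**2 + 4*k - 3); s_k = R·t_k = k*(k**4 - k**3 + 3*k**2 - 3*k - 3).
Verify: 5*k**4 + 6*k**3 + 13*k**2 + 4*k - 3 matches t_k.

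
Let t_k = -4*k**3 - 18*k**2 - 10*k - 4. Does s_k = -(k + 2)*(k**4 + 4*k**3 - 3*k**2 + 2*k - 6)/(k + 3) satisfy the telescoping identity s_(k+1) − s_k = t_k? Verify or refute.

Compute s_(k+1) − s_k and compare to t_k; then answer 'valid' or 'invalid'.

s_(k+1) = (-k**5 - 11*k**4 - 39*k**3 - 57*k**2 - 34*k + 6)/(k + 4)
s_(k+1) − s_k = (-4*k**5 - 43*k**4 - 158*k**3 - 223*k**2 - 116*k - 30)/(k**2 + 7*k + 12)
(s_(k+1) − s_k) − t_k = (3*k**4 + 26*k**3 + 67*k**2 + 32*k + 18)/(k**2 + 7*k + 12)

Invalid: residual (3*k**4 + 26*k**3 + 67*k**2 + 32*k + 18)/(k**2 + 7*k + 12) ≠ 0.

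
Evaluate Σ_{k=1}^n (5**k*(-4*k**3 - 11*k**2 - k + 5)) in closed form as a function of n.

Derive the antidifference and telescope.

S(n) = -5*5**n*n**3 - 10*5**n*n**2 + 5*5**n - 5

t_(k+1)/t_k = 5*(4*k**3 + 23*k**2 + 35*k + 11)/(4*k**3 + 11*k**2 + k - 5).
A = 5, B = 1, C = k**3 + 11*k**2/4 + k/4 - 5/4.
Key eq: (5)·f(k+1) = (1)·f(k) + (k**3 + 11*k**2/4 + k/4 - 5/4).
Degrees (0,0,3) ⇒ d ≤ 3.
Match coefficients ⇒ f(k) = k*(k**2 - k - 1)/4.
Certificate R = B(k−1)f/C = k*(k**2 - k - 1)/(4*k**3 + 11*k**2 + k - 5) gives s_k = 5**k*k*(-k**2 + k + 1).
s_(k+1) − s_k = 5**k*(-4*k**3 - 11*k**2 - k + 5) = t_k.
Σ_(k=1)^n t_k = s_(n+1) − s_(1) = (5**(n + 1)*(-n**3 - 2*n**2 + 1)) − (5), i.e. -5*5**n*n**3 - 10*5**n*n**2 + 5*5**n - 5.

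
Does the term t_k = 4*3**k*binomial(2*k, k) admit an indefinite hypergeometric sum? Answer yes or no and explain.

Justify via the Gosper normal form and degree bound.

r(k) = 6*(2*k + 1)/(k + 1) after simplifying.
Normal form (A,B,C) = (12*k + 6, k + 1, 1).
Set up (12*k + 6)·f(k+1) − (k)·f(k) − (1) = 0.
d = -1 from the (1,1,0) case.
Bound -1 < 0, so the key equation has no polynomial solution.

No — t_k has no hypergeometric antidifference.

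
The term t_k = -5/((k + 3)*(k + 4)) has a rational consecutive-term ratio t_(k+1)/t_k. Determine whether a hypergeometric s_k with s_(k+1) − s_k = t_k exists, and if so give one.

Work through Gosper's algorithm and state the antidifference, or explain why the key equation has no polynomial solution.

s_k = -5*k/(3*k + 9)

Compute t_(k+1)/t_k: get (k + 3)/(k + 5).
Factor: A=k + 3; B=k + 5; C=1.
Set up (k + 3)·f(k+1) − (k + 4)·f(k) − (1) = 0.
Degrees (1,1,0) ⇒ d ≤ 1.
Coefficient equations give f(k) = k/3.
Certificate R = B(k−1)f/C = k*(k + 4)/3 gives s_k = -5*k/(3*k + 9).
Check: Δs_k = -5/(k**2 + 7*k + 12). ✓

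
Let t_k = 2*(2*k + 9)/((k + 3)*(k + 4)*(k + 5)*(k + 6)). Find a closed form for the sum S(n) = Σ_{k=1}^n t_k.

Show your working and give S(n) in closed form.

S(n) = n*(n + 10)/(12*(n**2 + 10*n + 24))

Step 1: r(k) = (k + 3)*(2*k + 11)/((k + 7)*(2*k + 9)).
So A=k + 3 and B=k + 7, with C=k + 9/2.
f must satisfy (k + 3)·f(k+1) − (k + 6)·f(k) = k + 9/2.
Degrees (1,1,1) ⇒ d ≤ 3.
A polynomial solution: f(k) = k*(k + 4)*(k + 8)/30.
R(k) = B(k−1)·f(k)/C(k) = k*(k + 4)*(k + 6)*(k + 8)/(15*(2*k + 9)); s_k = R·t_k = 2*k*(k + 8)/(15*(k**2 + 8*k + 15)).
Δs = 2*(2*k + 9)/(k**4 + 18*k**3 + 119*k**2 + 342*k + 360), as required.
Evaluate: s_(n+1) = 2*(n**2 + 10*n + 9)/(15*(n**2 + 10*n + 24)); subtract s_(1) = 1/20 ⇒ S(n) = n*(n + 10)/(12*(n**2 + 10*n + 24)).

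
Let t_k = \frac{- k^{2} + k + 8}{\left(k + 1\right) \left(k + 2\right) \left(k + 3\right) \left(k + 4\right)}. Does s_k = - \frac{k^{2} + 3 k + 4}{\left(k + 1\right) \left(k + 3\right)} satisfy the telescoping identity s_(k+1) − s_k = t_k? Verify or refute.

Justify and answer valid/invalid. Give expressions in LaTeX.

valid (s_(k+1) − s_k reduces to t_k)

s_(k+1) = (-3*k - (k + 1)**2 - 7)/((k + 2)*(k + 4))
s_(k+1) − s_k = (-k**2 + k + 8)/(k**4 + 10*k**3 + 35*k**2 + 50*k + 24)
(s_(k+1) − s_k) − t_k = 0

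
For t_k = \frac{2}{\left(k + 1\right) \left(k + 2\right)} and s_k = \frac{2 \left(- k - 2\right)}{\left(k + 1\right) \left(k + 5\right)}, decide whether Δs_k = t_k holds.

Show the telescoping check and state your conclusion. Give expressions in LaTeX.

Invalid: residual \frac{6 \left(- 2 k - 7\right)}{k^{4} + 14 k^{3} + 65 k^{2} + 112 k + 60} ≠ 0.

s_(k+1) = 2*(-k - 3)/((k + 2)*(k + 6))
s_(k+1) − s_k = 2*(k**2 + 5*k + 9)/(k**4 + 14*k**3 + 65*k**2 + 112*k + 60)
(s_(k+1) − s_k) − t_k = 6*(-2*k - 7)/(k**4 + 14*k**3 + 65*k**2 + 112*k + 60)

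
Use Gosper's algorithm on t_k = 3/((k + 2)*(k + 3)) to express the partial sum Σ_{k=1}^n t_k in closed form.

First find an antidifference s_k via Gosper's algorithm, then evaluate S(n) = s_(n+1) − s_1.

S(n) = n/(n + 3)

r(k) = (k + 2)/(k + 4) after simplifying.
Gosper form: A/B · C(k+1)/C(k) with A=k + 2, B=k + 4, C=1.
Need (k + 2)·f(k+1) − (k + 3)·f(k) = 1.
Bound: deg f ≤ 1.
Coefficient equations give f(k) = k/2.
Get s_k = R·t_k = 3*k/(2*(k + 2)) with R(k) = B(k−1)f(k)/C(k) = k*(k + 3)/2.
Verify: 3/(k**2 + 5*k + 6) matches t_k.
Evaluate: s_(n+1) = 3*(n + 1)/(2*(n + 3)); subtract s_(1) = 1/2 ⇒ S(n) = n/(n + 3).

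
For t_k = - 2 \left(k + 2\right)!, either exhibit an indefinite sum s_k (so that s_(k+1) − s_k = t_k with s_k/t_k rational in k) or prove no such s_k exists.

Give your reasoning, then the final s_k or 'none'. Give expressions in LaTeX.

t_(k+1)/t_k = k + 3.
Factor: A=k + 3; B=1; C=1.
Key eq: (k + 3)·f(k+1) = (1)·f(k) + (1).
Bound: deg f ≤ -1.
Negative degree bound (-1): no f exists, t_k not Gosper-summable.

not Gosper-summable; s_k does not exist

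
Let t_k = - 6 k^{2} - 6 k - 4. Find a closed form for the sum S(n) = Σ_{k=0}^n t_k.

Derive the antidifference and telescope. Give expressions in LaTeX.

S(n) = - 2 n^{3} - 6 n^{2} - 8 n - 4

t_(k+1)/t_k = (3*k**2 + 9*k + 8)/(3*k**2 + 3*k + 2).
Take A(k)=1, B(k)=1, C(k)=k**2 + k + 2/3.
f must satisfy (1)·f(k+1) − (1)·f(k) = k**2 + k + 2/3.
d = 3 from the (0,0,2) case.
Coefficient equations give f(k) = k*(k**2 + 1)/3.
Then R = B(k−1)f/C = k*(k**2 + 1)/(3*k**2 + 3*k + 2), so s_k = R(k)·t_k = 2*k*(-k**2 - 1).
Δs = -6*k**2 - 6*k - 4, as required.
s_(n+1) = -2*n**3 - 6*n**2 - 8*n - 4 and s_(0) = 0, so S(n) = -2*n**3 - 6*n**2 - 8*n - 4.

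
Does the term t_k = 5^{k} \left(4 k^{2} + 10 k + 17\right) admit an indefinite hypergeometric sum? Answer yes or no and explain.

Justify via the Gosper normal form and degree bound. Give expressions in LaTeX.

Yes. s_k = 5^{k} \left(k^{2} + 3\right).

Step 1: r(k) = 5*(4*k**2 + 18*k + 31)/(4*k**2 + 10*k + 17).
Take A(k)=5, B(k)=1, C(k)=k**2 + 5*k/2 + 17/4.
Set up (5)·f(k+1) − (1)·f(k) − (k**2 + 5*k/2 + 17/4) = 0.
d = 2 from the (0,0,2) case.
Solving with deg f ≤ 2: f(k) = (k**2 + 3)/4.
Then R = B(k−1)f/C = (k**2 + 3)/(4*k**2 + 10*k + 17), so s_k = R(k)·t_k = 5**k*(k**2 + 3).
Check: Δs_k = 5**k*(4*k**2 + 10*k + 17). ✓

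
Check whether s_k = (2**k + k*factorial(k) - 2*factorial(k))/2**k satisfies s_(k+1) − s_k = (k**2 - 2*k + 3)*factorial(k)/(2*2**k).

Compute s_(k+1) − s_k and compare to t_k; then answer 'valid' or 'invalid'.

s_(k+1) = (2*2**k + k**2*factorial(k) - factorial(k))/(2*2**k)
s_(k+1) − s_k = (k**2 - 2*k + 3)*factorial(k)/(2*2**k)
(s_(k+1) − s_k) − t_k = 0

Valid: the claim telescopes to t_k.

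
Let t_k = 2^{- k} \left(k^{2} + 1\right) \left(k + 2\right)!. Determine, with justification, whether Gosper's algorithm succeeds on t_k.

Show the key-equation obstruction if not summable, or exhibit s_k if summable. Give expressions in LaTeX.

Yes. s_k = 2^{1 - k} \left(k - 2\right) \left(k + 2\right)!.

Compute t_(k+1)/t_k: get (k + 3)*((k + 1)**2 + 1)/(2*(k**2 + 1)).
Normal form (A,B,C) = (k/2 + 3/2, 1, k**2 + 1).
Need (k/2 + 3/2)·f(k+1) − (1)·f(k) = k**2 + 1.
d = 1 from the (1,0,2) case.
A polynomial solution: f(k) = 2*(k - 2).
Certificate R = B(k−1)f/C = 2*(k - 2)/(k**2 + 1) gives s_k = 2**(1 - k)*(k - 2)*factorial(k + 2).
s_(k+1) − s_k = (k**2 + 1)*factorial(k + 2)/2**k = t_k.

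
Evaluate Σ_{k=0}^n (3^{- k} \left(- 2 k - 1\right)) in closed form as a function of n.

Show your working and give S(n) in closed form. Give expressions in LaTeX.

Compute t_(k+1)/t_k: get (2*k + 3)/(3*(2*k + 1)).
So A=1/3 and B=1, with C=k + 1/2.
Set up (1/3)·f(k+1) − (1)·f(k) − (k + 1/2) = 0.
Degrees (0,0,1) ⇒ d ≤ 1.
Solve for f: f(k) = -3*(k + 1)/2 (degree 1 ≤ 1).
Then R = B(k−1)f/C = -3*(k + 1)/(2*k + 1), so s_k = R(k)·t_k = 3**(1 - k)*(k + 1).
Check: Δs_k = (-2*k - 1)/3**k. ✓
Σ_(k=0)^n t_k = s_(n+1) − s_(0) = ((n + 2)/3**n) − (3), i.e. (-3**(n + 1) + n + 2)/3**n.

S(n) = 3^{- n} \left(- 3^{n + 1} + n + 2\right)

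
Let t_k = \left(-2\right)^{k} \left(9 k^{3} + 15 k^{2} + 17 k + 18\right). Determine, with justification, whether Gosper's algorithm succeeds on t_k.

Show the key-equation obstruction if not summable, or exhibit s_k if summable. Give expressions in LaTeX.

Yes. s_k = \left(-2\right)^{k} \left(- 3 k^{3} + k^{2} - k - 4\right).

Step 1: r(k) = 2*(-9*k**3 - 42*k**2 - 74*k - 59)/(9*k**3 + 15*k**2 + 17*k + 18).
Take A(k)=-2, B(k)=1, C(k)=k**3 + 5*k**2/3 + 17*k/9 + 2.
Solve (-2)·f(k+1) − (1)·f(k) = k**3 + 5*k**2/3 + 17*k/9 + 2.
d = 3 from the (0,0,3) case.
Solving with deg f ≤ 3: f(k) = -(3*k**3 - k**2 + k + 4)/9.
So s_k = (B(k−1)f/C)·t_k = (-(3*k**3 - k**2 + k + 4)/(9*k**3 + 15*k**2 + 17*k + 18))·t_k = (-2)**k*(-3*k**3 + k**2 - k - 4).
Δs = (-2)**k*(9*k**3 + 15*k**2 + 17*k + 18), as required.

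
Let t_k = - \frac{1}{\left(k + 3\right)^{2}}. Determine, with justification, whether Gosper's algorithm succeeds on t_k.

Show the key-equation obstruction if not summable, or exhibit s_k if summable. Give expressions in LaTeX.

No — the linear system for f has no solution.

Compute t_(k+1)/t_k: get (k + 3)**2/(k + 4)**2.
So A=k**2 + 6*k + 9 and B=k**2 + 8*k + 16, with C=1.
Key eq: (k**2 + 6*k + 9)·f(k+1) = (k**2 + 6*k + 9)·f(k) + (1).
From deg A=2, deg B=2, deg C=0: d=0.
Generic f = c0 gives residual -1; -1 = 0 cannot hold, so t_k is not Gosper-summable.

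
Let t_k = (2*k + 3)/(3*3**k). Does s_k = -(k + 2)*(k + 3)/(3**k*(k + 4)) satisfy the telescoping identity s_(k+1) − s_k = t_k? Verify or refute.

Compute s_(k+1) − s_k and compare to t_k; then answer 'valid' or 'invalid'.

Invalid: residual 2*(-k**2 - 7*k - 9)/(3*3**k*(k**2 + 9*k + 20)) ≠ 0.

s_(k+1) = -(k + 3)*(k + 4)/(3*3**k*(k + 5))
s_(k+1) − s_k = (2*k**3 + 19*k**2 + 53*k + 42)/(3*3**k*(k**2 + 9*k + 20))
(s_(k+1) − s_k) − t_k = 2*(-k**2 - 7*k - 9)/(3*3**k*(k**2 + 9*k + 20))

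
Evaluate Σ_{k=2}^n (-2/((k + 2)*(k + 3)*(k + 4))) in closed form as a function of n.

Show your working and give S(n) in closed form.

r(k) = (k + 2)/(k + 5) after simplifying.
Take A(k)=k + 2, B(k)=k + 5, C(k)=1.
Set up (k + 2)·f(k+1) − (k + 4)·f(k) − (1) = 0.
Bound: deg f ≤ 2.
Coefficient equations give f(k) = k*(k + 5)/12.
Certificate R = B(k−1)f/C = k*(k + 4)*(k + 5)/12 gives s_k = k*(-k - 5)/(6*(k + 2)*(k + 3)).
s_(k+1) − s_k = -2/(k**3 + 9*k**2 + 26*k + 24) = t_k.
Telescope: S(n) = s_(n+1) − s_(2) = (-n**2 - 7*n - 6)/(6*(n**2 + 7*n + 12)) − (-7/60) = (-n**2 - 7*n + 8)/(20*(n**2 + 7*n + 12)).

S(n) = (-n**2 - 7*n + 8)/(20*(n**2 + 7*n + 12))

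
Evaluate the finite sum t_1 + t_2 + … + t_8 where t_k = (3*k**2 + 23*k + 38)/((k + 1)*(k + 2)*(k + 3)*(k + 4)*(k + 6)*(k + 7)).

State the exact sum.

Ratio r(k) = (k + 1)*(k + 6)*(23*k + 3*(k + 1)**2 + 61)/((k + 5)*(k + 8)*(3*k**2 + 23*k + 38)).
Gosper form: A/B · C(k+1)/C(k) with A=k + 1, B=k + 8, C=k**3 + 38*k**2/3 + 51*k + 190/3.
Set up (k + 1)·f(k+1) − (k + 7)·f(k) − (k**3 + 38*k**2/3 + 51*k + 190/3) = 0.
deg f ≤ 6 (via 1,1,3).
Coefficient equations give f(k) = k*(k + 2)*(k + 4)*(k + 5)*(k**2 + 10*k + 27)/54.
Certificate R = B(k−1)f/C = k*(k + 2)*(k + 4)*(k + 7)*(k**2 + 10*k + 27)/(18*(3*k**2 + 23*k + 38)) gives s_k = k*(k**2 + 10*k + 27)/(18*(k**3 + 10*k**2 + 27*k + 18)).
Δs = (3*k**2 + 23*k + 38)/(k**6 + 23*k**5 + 207*k**4 + 925*k**3 + 2144*k**2 + 2412*k + 1008), as required.
Sum = s_(9) − s_(1); s_(9) = 11/200, s_(1) = 19/504 ⇒ 109/6300.

Σ = 109/6300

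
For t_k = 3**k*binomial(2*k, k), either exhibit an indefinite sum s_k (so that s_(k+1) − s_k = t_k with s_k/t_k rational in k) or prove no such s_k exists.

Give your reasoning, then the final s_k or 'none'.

t_(k+1)/t_k = 6*(2*k + 1)/(k + 1).
Factor: A=12*k + 6; B=k + 1; C=1.
Need (12*k + 6)·f(k+1) − (k)·f(k) = 1.
Bound: deg f ≤ -1.
Bound -1 < 0, so the key equation has no polynomial solution.

none — t_k is not Gosper-summable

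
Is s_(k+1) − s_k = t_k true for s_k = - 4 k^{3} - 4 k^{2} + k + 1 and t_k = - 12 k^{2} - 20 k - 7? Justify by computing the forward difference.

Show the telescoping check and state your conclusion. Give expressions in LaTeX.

s_(k+1) = k - 4*(k + 1)**3 - 4*(k + 1)**2 + 2
s_(k+1) − s_k = -12*k**2 - 20*k - 7
(s_(k+1) − s_k) − t_k = 0

Valid: the claim telescopes to t_k.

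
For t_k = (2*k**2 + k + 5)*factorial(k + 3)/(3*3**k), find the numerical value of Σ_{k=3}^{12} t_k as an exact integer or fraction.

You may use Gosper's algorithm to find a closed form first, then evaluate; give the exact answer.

Σ = 660115281040/2187

Compute t_(k+1)/t_k: get (k + 4)*(k + 2*(k + 1)**2 + 6)/(3*(2*k**2 + k + 5)).
Normal form (A,B,C) = (k/3 + 4/3, 1, k**2 + k/2 + 5/2).
Key eq: (k/3 + 4/3)·f(k+1) = (1)·f(k) + (k**2 + k/2 + 5/2).
From deg A=1, deg B=0, deg C=2: d=1.
Solve for f: f(k) = 3*(2*k - 3)/2 (degree 1 ≤ 1).
Then R = B(k−1)f/C = 3*(2*k - 3)/(2*k**2 + k + 5), so s_k = R(k)·t_k = (2*k - 3)*factorial(k + 3)/3**k.
Check: Δs_k = (2*k**2 + k + 5)*factorial(k + 3)/(3*3**k). ✓
Telescoping: Σ = s_(13) − s_(3) = 660115456000/2187 − (80) = 660115281040/2187.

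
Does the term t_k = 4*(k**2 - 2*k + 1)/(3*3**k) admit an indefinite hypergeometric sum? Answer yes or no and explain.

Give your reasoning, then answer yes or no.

r(k) = k**2/(3*(k**2 - 2*k + 1)) after simplifying.
So A=1/3 and B=1, with C=k**2 - 2*k + 1.
Set up (1/3)·f(k+1) − (1)·f(k) − (k**2 - 2*k + 1) = 0.
deg f ≤ 2 (via 0,0,2).
A polynomial solution: f(k) = -3*(k**2 - k + 1)/2.
Certificate R = B(k−1)f/C = -3*(k**2 - k + 1)/(2*(k - 1)**2) gives s_k = 2*(-k**2 + k - 1)/3**k.
s_(k+1) − s_k = 4*(k**2 - 2*k + 1)/(3*3**k) = t_k.

Yes. s_k = 2*(-k**2 + k - 1)/3**k.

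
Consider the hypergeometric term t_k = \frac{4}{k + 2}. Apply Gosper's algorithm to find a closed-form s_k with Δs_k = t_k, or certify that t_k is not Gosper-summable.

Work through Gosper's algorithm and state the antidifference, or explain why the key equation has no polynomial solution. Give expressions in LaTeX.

no hypergeometric antidifference exists

r(k) = (k + 2)/(k + 3) after simplifying.
Factor: A=k + 2; B=k + 3; C=1.
Need (k + 2)·f(k+1) − (k + 2)·f(k) = 1.
Degrees (1,1,0) ⇒ d ≤ 0.
f = c0 ⇒ A·f(k+1) − B(k−1)·f(k) − C = -1. The system {-1 = 0} is inconsistent; no antidifference.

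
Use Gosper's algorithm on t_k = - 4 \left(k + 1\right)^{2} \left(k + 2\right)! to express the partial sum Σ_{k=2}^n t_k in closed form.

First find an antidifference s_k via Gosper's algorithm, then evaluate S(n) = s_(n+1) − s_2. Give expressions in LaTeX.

S(n) = - 4 n \left(n + 3\right)! + 96

t_(k+1)/t_k = (k + 2)**2*(k + 3)/(k + 1)**2.
Gosper form: A/B · C(k+1)/C(k) with A=k + 3, B=1, C=k**2 + 2*k + 1.
f must satisfy (k + 3)·f(k+1) − (1)·f(k) = k**2 + 2*k + 1.
From deg A=1, deg B=0, deg C=2: d=1.
Solving with deg f ≤ 1: f(k) = k - 1.
R(k) = B(k−1)·f(k)/C(k) = (k - 1)/(k + 1)**2; s_k = R·t_k = -4*(k - 1)*factorial(k + 2).
Check: Δs_k = -4*(k + 1)**2*factorial(k + 2). ✓
Evaluate: s_(n+1) = -4*n*factorial(n + 3); subtract s_(2) = -96 ⇒ S(n) = -4*n*factorial(n + 3) + 96.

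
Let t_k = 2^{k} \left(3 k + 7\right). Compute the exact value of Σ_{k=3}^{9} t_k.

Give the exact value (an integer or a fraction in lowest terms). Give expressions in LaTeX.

Ratio r(k) = 2*(3*k + 10)/(3*k + 7).
So A=2 and B=1, with C=k + 7/3.
Key eq: (2)·f(k+1) = (1)·f(k) + (k + 7/3).
Degrees (0,0,1) ⇒ d ≤ 1.
Solving with deg f ≤ 1: f(k) = (3*k + 1)/3.
Then R = B(k−1)f/C = (3*k + 1)/(3*k + 7), so s_k = R(k)·t_k = 2**k*(3*k + 1).
Verify: 2**k*(3*k + 7) matches t_k.
Evaluate s at k=10 and k=3: 31744 and 80; difference 31664.

Σ = 31664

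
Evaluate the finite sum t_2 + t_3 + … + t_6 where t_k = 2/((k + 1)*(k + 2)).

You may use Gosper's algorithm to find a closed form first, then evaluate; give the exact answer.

t_(k+1)/t_k = (k + 1)/(k + 3).
Gosper form: A/B · C(k+1)/C(k) with A=k + 1, B=k + 3, C=1.
Need (k + 1)·f(k+1) − (k + 2)·f(k) = 1.
Bound: deg f ≤ 1.
Match coefficients ⇒ f(k) = k.
Get s_k = R·t_k = 2*k/(k + 1) with R(k) = B(k−1)f(k)/C(k) = k*(k + 2).
Verify: 2/(k**2 + 3*k + 2) matches t_k.
Evaluate s at k=7 and k=2: 7/4 and 4/3; difference 5/12.

Σ = 5/12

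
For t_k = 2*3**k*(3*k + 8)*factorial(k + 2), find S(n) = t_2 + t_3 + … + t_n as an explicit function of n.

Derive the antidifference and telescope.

Step 1: r(k) = 3*(k + 3)*(3*k + 11)/(3*k + 8).
A = 3*k + 9, B = 1, C = k + 8/3.
f must satisfy (3*k + 9)·f(k+1) − (1)·f(k) = k + 8/3.
d = 0 from the (1,0,1) case.
Match coefficients ⇒ f(k) = 1/3.
R(k) = B(k−1)·f(k)/C(k) = 1/(3*k + 8); s_k = R·t_k = 2*3**k*factorial(k + 2).
Verify: 2*3**k*(3*k + 8)*factorial(k + 2) matches t_k.
Σ_(k=2)^n t_k = s_(n+1) − s_(2) = (6*3**n*factorial(n + 3)) − (432), i.e. 6*3**n*factorial(n + 3) - 432.

S(n) = 6*3**n*factorial(n + 3) - 432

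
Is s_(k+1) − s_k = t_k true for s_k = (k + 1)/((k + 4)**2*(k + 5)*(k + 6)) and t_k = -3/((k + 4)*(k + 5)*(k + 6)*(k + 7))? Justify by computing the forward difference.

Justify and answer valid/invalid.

s_(k+1) = (k + 2)/((k + 5)**2*(k + 6)*(k + 7))
s_(k+1) − s_k = (-(k + 1)*(k + 5)*(k + 7) + (k + 2)*(k + 4)**2)/((k + 4)**2*(k + 5)**2*(k + 6)*(k + 7))
(s_(k+1) − s_k) − t_k = 3*(4*k + 19)/(k**6 + 31*k**5 + 397*k**4 + 2689*k**3 + 10162*k**2 + 20320*k + 16800)

Invalid: residual 3*(4*k + 19)/(k**6 + 31*k**5 + 397*k**4 + 2689*k**3 + 10162*k**2 + 20320*k + 16800) ≠ 0.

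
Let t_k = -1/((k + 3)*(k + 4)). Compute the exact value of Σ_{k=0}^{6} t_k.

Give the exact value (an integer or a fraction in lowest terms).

Σ = -7/30

t_(k+1)/t_k = (k + 3)/(k + 5).
Take A(k)=k + 3, B(k)=k + 5, C(k)=1.
Solve (k + 3)·f(k+1) − (k + 4)·f(k) = 1.
Bound: deg f ≤ 1.
A polynomial solution: f(k) = k/3.
Then R = B(k−1)f/C = k*(k + 4)/3, so s_k = R(k)·t_k = -k/(3*k + 9).
Verify: -1/(k**2 + 7*k + 12) matches t_k.
Sum = s_(7) − s_(0); s_(7) = -7/30, s_(0) = 0 ⇒ -7/30.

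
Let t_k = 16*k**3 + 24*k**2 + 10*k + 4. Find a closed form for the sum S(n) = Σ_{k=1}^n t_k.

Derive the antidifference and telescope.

S(n) = n*(4*n**3 + 16*n**2 + 21*n + 13)

r(k) = (8*k**3 + 36*k**2 + 53*k + 27)/(8*k**3 + 12*k**2 + 5*k + 2) after simplifying.
Factor: A=1; B=1; C=k**3 + 3*k**2/2 + 5*k/8 + 1/4.
Key eq: (1)·f(k+1) = (1)·f(k) + (k**3 + 3*k**2/2 + 5*k/8 + 1/4).
Bound: deg f ≤ 4.
Match coefficients ⇒ f(k) = k*(4*k**3 - 3*k + 3)/16.
R(k) = B(k−1)·f(k)/C(k) = k*(4*k**3 - 3*k + 3)/(2*(8*k**3 + 12*k**2 + 5*k + 2)); s_k = R·t_k = k*(4*k**3 - 3*k + 3).
Verify: 16*k**3 + 24*k**2 + 10*k + 4 matches t_k.
Telescope: S(n) = s_(n+1) − s_(1) = 4*n**4 + 16*n**3 + 21*n**2 + 13*n + 4 − (4) = n*(4*n**3 + 16*n**2 + 21*n + 13).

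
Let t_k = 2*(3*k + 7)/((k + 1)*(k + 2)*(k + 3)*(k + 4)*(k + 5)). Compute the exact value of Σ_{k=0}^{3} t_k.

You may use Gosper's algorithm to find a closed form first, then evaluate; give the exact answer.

Σ = 67/420

The ratio is (k + 1)*(3*k + 10)/((k + 6)*(3*k + 7)).
A = k + 1, B = k + 6, C = k + 7/3.
Need (k + 1)·f(k+1) − (k + 5)·f(k) = k + 7/3.
From deg A=1, deg B=1, deg C=1: d=4.
Coefficient equations give f(k) = k*(k + 2)*(k**2 + 8*k + 19)/36.
Then R = B(k−1)f/C = k*(k + 2)*(k + 5)*(k**2 + 8*k + 19)/(12*(3*k + 7)), so s_k = R(k)·t_k = k*(k**2 + 8*k + 19)/(6*(k**3 + 8*k**2 + 19*k + 12)).
Verify: 2*(3*k + 7)/(k**5 + 15*k**4 + 85*k**3 + 225*k**2 + 274*k + 120) matches t_k.
Σ_(k=0)^(3) t_k = s_(4) − s_(0) = 67/420 − (0) = 67/420.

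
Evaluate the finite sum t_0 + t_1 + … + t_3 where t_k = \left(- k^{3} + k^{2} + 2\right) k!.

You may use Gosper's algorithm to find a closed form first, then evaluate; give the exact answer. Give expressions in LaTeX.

r(k) = (k + 1)*(-(k + 1)**3 + (k + 1)**2 + 2)/(-k**3 + k**2 + 2) after simplifying.
A = k + 1, B = 1, C = k**3 - k**2 - 2.
f must satisfy (k + 1)·f(k+1) − (1)·f(k) = k**3 - k**2 - 2.
d = 2 from the (1,0,3) case.
Solving with deg f ≤ 2: f(k) = k*(k - 3).
So s_k = (B(k−1)f/C)·t_k = (k*(k - 3)/(k**3 - k**2 - 2))·t_k = -k*(k - 3)*factorial(k).
Δs = (-k**3 + k**2 + 2)*factorial(k), as required.
Σ_(k=0)^(3) t_k = s_(4) − s_(0) = -96 − (0) = -96.

Σ = -96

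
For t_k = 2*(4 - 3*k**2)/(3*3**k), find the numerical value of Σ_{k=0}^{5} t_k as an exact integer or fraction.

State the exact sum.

Σ = 854/729

The ratio is (3*(k + 1)**2 - 4)/(3*(3*k**2 - 4)).
Factor: A=1/3; B=1; C=k**2 - 4/3.
Need (1/3)·f(k+1) − (1)·f(k) = k**2 - 4/3.
Bound: deg f ≤ 2.
Match coefficients ⇒ f(k) = -(3*k**2 + 3*k - 1)/2.
Then R = B(k−1)f/C = -3*(3*k**2 + 3*k - 1)/(2*(3*k**2 - 4)), so s_k = R(k)·t_k = (3*k**2 + 3*k - 1)/3**k.
Check: Δs_k = 2*(4 - 3*k**2)/(3*3**k). ✓
Telescoping: Σ = s_(6) − s_(0) = 125/729 − (-1) = 854/729.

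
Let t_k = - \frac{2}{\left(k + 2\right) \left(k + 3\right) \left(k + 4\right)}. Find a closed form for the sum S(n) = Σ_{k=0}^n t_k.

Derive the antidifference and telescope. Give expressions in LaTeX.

Ratio r(k) = (k + 2)/(k + 5).
Normal form (A,B,C) = (k + 2, k + 5, 1).
Set up (k + 2)·f(k+1) − (k + 4)·f(k) − (1) = 0.
d = 2 from the (1,1,0) case.
Match coefficients ⇒ f(k) = k*(k + 5)/12.
Certificate R = B(k−1)f/C = k*(k + 4)*(k + 5)/12 gives s_k = k*(-k - 5)/(6*(k + 2)*(k + 3)).
Verify: -2/(k**3 + 9*k**2 + 26*k + 24) matches t_k.
Σ_(k=0)^n t_k = s_(n+1) − s_(0) = ((-n**2 - 7*n - 6)/(6*(n**2 + 7*n + 12))) − (0), i.e. (-n**2 - 7*n - 6)/(6*(n**2 + 7*n + 12)).

S(n) = \frac{- n^{2} - 7 n - 6}{6 \left(n^{2} + 7 n + 12\right)}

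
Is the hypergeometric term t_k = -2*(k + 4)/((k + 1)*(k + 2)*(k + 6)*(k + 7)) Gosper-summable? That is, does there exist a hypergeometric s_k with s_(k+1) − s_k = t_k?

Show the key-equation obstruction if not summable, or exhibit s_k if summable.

Yes. s_k = k*(-k - 7)/(6*(k**2 + 7*k + 6)).

t_(k+1)/t_k = (k + 1)*(k + 5)*(k + 6)/((k + 3)*(k + 4)*(k + 8)).
Factor: A=k + 1; B=k + 8; C=k**4 + 16*k**3 + 95*k**2 + 248*k + 240.
Set up (k + 1)·f(k+1) − (k + 7)·f(k) − (k**4 + 16*k**3 + 95*k**2 + 248*k + 240) = 0.
From deg A=1, deg B=1, deg C=4: d=6.
A polynomial solution: f(k) = k*(k + 2)*(k + 3)*(k + 4)*(k + 5)*(k + 7)/12.
Get s_k = R·t_k = k*(-k - 7)/(6*(k**2 + 7*k + 6)) with R(k) = B(k−1)f(k)/C(k) = k*(k + 2)*(k + 7)**2/(12*(k + 4)).
Check: Δs_k = 2*(-k - 4)/(k**4 + 16*k**3 + 83*k**2 + 152*k + 84). ✓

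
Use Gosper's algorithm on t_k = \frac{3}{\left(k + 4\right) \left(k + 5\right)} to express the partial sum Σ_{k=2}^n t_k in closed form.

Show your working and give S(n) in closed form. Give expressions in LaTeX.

Compute t_(k+1)/t_k: get (k + 4)/(k + 6).
Gosper form: A/B · C(k+1)/C(k) with A=k + 4, B=k + 6, C=1.
f must satisfy (k + 4)·f(k+1) − (k + 5)·f(k) = 1.
From deg A=1, deg B=1, deg C=0: d=1.
Match coefficients ⇒ f(k) = k/4.
Certificate R = B(k−1)f/C = k*(k + 5)/4 gives s_k = 3*k/(4*(k + 4)).
Check: Δs_k = 3/(k**2 + 9*k + 20). ✓
Telescope: S(n) = s_(n+1) − s_(2) = 3*(n + 1)/(4*(n + 5)) − (1/4) = (n - 1)/(2*(n + 5)).

S(n) = \frac{n - 1}{2 \left(n + 5\right)}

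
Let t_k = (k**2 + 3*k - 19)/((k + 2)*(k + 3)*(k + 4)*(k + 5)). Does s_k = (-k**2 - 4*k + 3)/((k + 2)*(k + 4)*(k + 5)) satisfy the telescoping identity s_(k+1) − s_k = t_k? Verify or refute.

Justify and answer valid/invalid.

s_(k+1) = (-4*k - (k + 1)**2 - 1)/((k + 3)*(k + 5)*(k + 6))
s_(k+1) − s_k = (k**3 + 5*k**2 - 15*k - 70)/(k**5 + 20*k**4 + 155*k**3 + 580*k**2 + 1044*k + 720)
(s_(k+1) − s_k) − t_k = 2*(-2*k**2 - 7*k + 22)/(k**5 + 20*k**4 + 155*k**3 + 580*k**2 + 1044*k + 720)

Invalid: residual 2*(-2*k**2 - 7*k + 22)/(k**5 + 20*k**4 + 155*k**3 + 580*k**2 + 1044*k + 720) ≠ 0.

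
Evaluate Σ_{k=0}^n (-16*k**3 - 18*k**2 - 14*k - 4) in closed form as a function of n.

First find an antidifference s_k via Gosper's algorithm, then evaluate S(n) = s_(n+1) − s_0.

S(n) = -4*n**4 - 14*n**3 - 20*n**2 - 14*n - 4

Compute t_(k+1)/t_k: get (8*k**3 + 33*k**2 + 49*k + 26)/(8*k**3 + 9*k**2 + 7*k + 2).
Factor: A=1; B=1; C=k**3 + 9*k**2/8 + 7*k/8 + 1/4.
Solve (1)·f(k+1) − (1)·f(k) = k**3 + 9*k**2/8 + 7*k/8 + 1/4.
Bound: deg f ≤ 4.
Coefficient equations give f(k) = k**2*(2*k**2 - k + 1)/8.
So s_k = (B(k−1)f/C)·t_k = (k**2*(2*k**2 - k + 1)/(8*k**3 + 9*k**2 + 7*k + 2))·t_k = 2*k**2*(-2*k**2 + k - 1).
Check: Δs_k = -16*k**3 - 18*k**2 - 14*k - 4. ✓
Telescope: S(n) = s_(n+1) − s_(0) = -4*n**4 - 14*n**3 - 20*n**2 - 14*n - 4 − (0) = -4*n**4 - 14*n**3 - 20*n**2 - 14*n - 4.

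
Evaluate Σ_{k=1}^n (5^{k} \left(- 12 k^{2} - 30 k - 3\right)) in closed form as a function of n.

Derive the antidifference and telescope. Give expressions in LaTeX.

t_(k+1)/t_k = 5*(4*k**2 + 18*k + 15)/(4*k**2 + 10*k + 1).
Normal form (A,B,C) = (5, 1, k**2 + 5*k/2 + 1/4).
f must satisfy (5)·f(k+1) − (1)·f(k) = k**2 + 5*k/2 + 1/4.
Bound: deg f ≤ 2.
Coefficient equations give f(k) = (k - 1)*(k + 1)/4.
Get s_k = R·t_k = 3*5**k*(1 - k**2) with R(k) = B(k−1)f(k)/C(k) = (k - 1)*(k + 1)/(4*k**2 + 10*k + 1).
Verify: 3*5**k*(k**2 - 5*(k + 1)**2 + 4) matches t_k.
Σ_(k=1)^n t_k = s_(n+1) − s_(1) = (15*5**n*n*(-n - 2)) − (0), i.e. 15*5**n*n*(-n - 2).

S(n) = 15 \cdot 5^{n} n \left(- n - 2\right)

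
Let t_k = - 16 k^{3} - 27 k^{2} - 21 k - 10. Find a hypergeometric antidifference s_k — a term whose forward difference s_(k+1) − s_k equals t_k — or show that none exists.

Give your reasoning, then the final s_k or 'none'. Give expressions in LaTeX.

Compute t_(k+1)/t_k: get (16*k**3 + 75*k**2 + 123*k + 74)/(16*k**3 + 27*k**2 + 21*k + 10).
Factor: A=1; B=1; C=k**3 + 27*k**2/16 + 21*k/16 + 5/8.
Key eq: (1)·f(k+1) = (1)·f(k) + (k**3 + 27*k**2/16 + 21*k/16 + 5/8).
Degrees (0,0,3) ⇒ d ≤ 4.
Match coefficients ⇒ f(k) = k*(k + 1)*(4*k**2 - 3*k + 4)/16.
R(k) = B(k−1)·f(k)/C(k) = k*(4*k**2 - 3*k + 4)/(16*k**2 + 11*k + 10); s_k = R·t_k = k*(-4*k**3 - k**2 - k - 4).
s_(k+1) − s_k = -16*k**3 - 27*k**2 - 21*k - 10 = t_k.

s_k = k \left(- 4 k^{3} - k^{2} - k - 4\right)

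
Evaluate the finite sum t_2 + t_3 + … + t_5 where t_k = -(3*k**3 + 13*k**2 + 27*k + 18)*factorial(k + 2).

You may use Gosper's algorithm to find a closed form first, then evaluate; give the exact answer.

Ratio r(k) = (3*k**4 + 31*k**3 + 128*k**2 + 247*k + 183)/(3*k**3 + 13*k**2 + 27*k + 18).
Take A(k)=k + 3, B(k)=1, C(k)=k**3 + 13*k**2/3 + 9*k + 6.
Need (k + 3)·f(k+1) − (1)·f(k) = k**3 + 13*k**2/3 + 9*k + 6.
Degrees (1,0,3) ⇒ d ≤ 2.
Match coefficients ⇒ f(k) = (3*k**2 + k + 3)/3.
R(k) = B(k−1)·f(k)/C(k) = (3*k**2 + k + 3)/(3*k**3 + 13*k**2 + 27*k + 18); s_k = R·t_k = -(3*k**2 + k + 3)*factorial(k + 2).
Verify: -(3*k**3 + 13*k**2 + 27*k + 18)*factorial(k + 2) matches t_k.
Sum = s_(6) − s_(2); s_(6) = -4717440, s_(2) = -408 ⇒ -4717032.

Σ = -4717032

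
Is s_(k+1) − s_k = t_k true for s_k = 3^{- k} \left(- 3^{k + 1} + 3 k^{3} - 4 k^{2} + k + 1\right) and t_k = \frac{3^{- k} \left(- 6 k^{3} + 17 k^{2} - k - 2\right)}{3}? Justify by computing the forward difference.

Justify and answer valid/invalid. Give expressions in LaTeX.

valid; difference matches t_k

s_(k+1) = (-9*3**k + 3*k**3 + 5*k**2 + 2*k + 1)/(3*3**k)
s_(k+1) − s_k = (-6*k**3 + 17*k**2 - k - 2)/(3*3**k)
(s_(k+1) − s_k) − t_k = 0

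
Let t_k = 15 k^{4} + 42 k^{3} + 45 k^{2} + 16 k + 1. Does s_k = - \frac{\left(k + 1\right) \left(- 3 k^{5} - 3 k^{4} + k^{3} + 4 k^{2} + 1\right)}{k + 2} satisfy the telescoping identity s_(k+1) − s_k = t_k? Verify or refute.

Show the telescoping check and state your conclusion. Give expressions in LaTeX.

Invalid: residual \frac{- 12 k^{5} - 69 k^{4} - 130 k^{3} - 110 k^{2} - 33 k - 3}{k^{2} + 5 k + 6} ≠ 0.

s_(k+1) = k*(3*k**5 + 24*k**4 + 77*k**3 + 123*k**2 + 98*k + 32)/(k + 3)
s_(k+1) − s_k = (15*k**6 + 105*k**5 + 276*k**4 + 363*k**3 + 241*k**2 + 68*k + 3)/(k**2 + 5*k + 6)
(s_(k+1) − s_k) − t_k = (-12*k**5 - 69*k**4 - 130*k**3 - 110*k**2 - 33*k - 3)/(k**2 + 5*k + 6)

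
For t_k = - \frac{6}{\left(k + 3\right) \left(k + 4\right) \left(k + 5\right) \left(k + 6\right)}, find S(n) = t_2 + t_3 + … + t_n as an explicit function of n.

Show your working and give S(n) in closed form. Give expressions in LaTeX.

S(n) = \frac{- n^{3} - 15 n^{2} - 74 n + 90}{105 \left(n^{3} + 15 n^{2} + 74 n + 120\right)}

t_(k+1)/t_k = (k + 3)/(k + 7).
So A=k + 3 and B=k + 7, with C=1.
f must satisfy (k + 3)·f(k+1) − (k + 6)·f(k) = 1.
Bound: deg f ≤ 3.
Solving with deg f ≤ 3: f(k) = k*(k**2 + 12*k + 47)/180.
So s_k = (B(k−1)f/C)·t_k = (k*(k + 6)*(k**2 + 12*k + 47)/180)·t_k = k*(-k**2 - 12*k - 47)/(30*(k + 3)*(k + 4)*(k + 5)).
s_(k+1) − s_k = -6/(k**4 + 18*k**3 + 119*k**2 + 342*k + 360) = t_k.
Evaluate: s_(n+1) = (-n**3 - 15*n**2 - 74*n - 60)/(30*(n**3 + 15*n**2 + 74*n + 120)); subtract s_(2) = -1/42 ⇒ S(n) = (-n**3 - 15*n**2 - 74*n + 90)/(105*(n**3 + 15*n**2 + 74*n + 120)).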